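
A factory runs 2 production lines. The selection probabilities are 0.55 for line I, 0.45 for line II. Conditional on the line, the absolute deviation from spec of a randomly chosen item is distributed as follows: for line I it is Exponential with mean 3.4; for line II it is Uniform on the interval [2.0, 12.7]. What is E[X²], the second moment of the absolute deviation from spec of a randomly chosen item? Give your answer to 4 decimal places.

41.3195

For each component E[X²] = Var + (mean)², giving I: 23.12; II: 63.5633.
Overall E[X²] = 0.55·23.12 + 0.45·63.5633 = 41.3195.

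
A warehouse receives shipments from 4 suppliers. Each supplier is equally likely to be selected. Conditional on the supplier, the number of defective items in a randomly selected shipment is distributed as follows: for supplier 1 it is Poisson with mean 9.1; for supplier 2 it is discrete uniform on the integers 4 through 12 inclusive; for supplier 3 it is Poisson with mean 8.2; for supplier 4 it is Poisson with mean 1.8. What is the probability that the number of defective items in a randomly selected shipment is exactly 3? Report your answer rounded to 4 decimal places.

0.0500

Conditional on each supplier, P(X = 3): 1: 0.0140247; 2: 0; 3: 0.0252392; 4: 0.160671.
By total probability, P(X = 3) = 0.25·0.0140247 + 0.25·0 + 0.25·0.0252392 + 0.25·0.160671 = 0.0499836.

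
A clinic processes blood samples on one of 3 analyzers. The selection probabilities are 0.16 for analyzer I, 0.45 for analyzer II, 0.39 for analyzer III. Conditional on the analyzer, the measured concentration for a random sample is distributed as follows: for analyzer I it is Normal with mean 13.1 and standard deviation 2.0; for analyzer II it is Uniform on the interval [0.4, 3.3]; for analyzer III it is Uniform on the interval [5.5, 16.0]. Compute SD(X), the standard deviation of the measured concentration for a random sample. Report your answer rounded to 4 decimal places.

Per component, I: μ=13.1, E[X²]=175.61; II: μ=1.85, E[X²]=4.12333; III: μ=10.75, E[X²]=124.75.
E[X] = 0.16·13.1 + 0.45·1.85 + 0.39·10.75 = 7.121.
E[X²] = 0.16·175.61 + 0.45·4.12333 + 0.39·124.75 = 78.6056.
Var(X) = E[X²] − (E[X])² = 78.6056 − 50.7086 = 27.897.
SD(X) = √27.897 = 5.28176.

5.2818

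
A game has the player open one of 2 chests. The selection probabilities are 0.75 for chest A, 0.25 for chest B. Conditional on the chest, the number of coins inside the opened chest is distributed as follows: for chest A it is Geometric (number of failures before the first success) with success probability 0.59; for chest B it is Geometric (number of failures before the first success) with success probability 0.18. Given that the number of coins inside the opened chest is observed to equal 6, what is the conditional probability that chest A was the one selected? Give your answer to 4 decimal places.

Likelihoods P(X=6 | ·): A: 0.00280256; B: 0.0547212.
Posterior ∝ prior × likelihood. Numerator for A: 0.75·0.00280256 = 0.00210192.
Normalizing constant: 0.75·0.00280256 + 0.25·0.0547212 = 0.0157822.
P(A | observation) = 0.00210192 / 0.0157822 = 0.133183.

0.1332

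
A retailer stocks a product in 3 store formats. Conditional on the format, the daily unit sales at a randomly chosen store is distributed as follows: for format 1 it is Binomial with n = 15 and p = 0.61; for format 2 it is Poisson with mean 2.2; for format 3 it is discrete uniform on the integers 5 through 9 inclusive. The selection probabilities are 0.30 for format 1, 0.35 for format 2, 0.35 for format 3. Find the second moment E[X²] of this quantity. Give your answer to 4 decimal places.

46.5013

For each component E[X²] = Var + (mean)², giving 1: 87.291; 2: 7.04; 3: 51.
Overall E[X²] = 0.3·87.291 + 0.35·7.04 + 0.35·51 = 46.5013.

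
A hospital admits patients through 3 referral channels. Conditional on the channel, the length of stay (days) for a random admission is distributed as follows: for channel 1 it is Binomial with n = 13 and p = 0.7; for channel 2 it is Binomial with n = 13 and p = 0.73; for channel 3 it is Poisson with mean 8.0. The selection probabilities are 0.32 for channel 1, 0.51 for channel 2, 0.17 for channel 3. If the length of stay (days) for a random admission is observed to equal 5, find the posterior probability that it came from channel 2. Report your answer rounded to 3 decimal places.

Likelihoods P(X=5 | ·): 1: 0.0141918; 2: 0.00753534; 3: 0.0916037.
Posterior ∝ prior × likelihood. Numerator for 2: 0.51·0.00753534 = 0.00384302.
Normalizing constant: 0.32·0.0141918 + 0.51·0.00753534 + 0.17·0.0916037 = 0.023957.
P(2 | observation) = 0.00384302 / 0.023957 = 0.160413.

0.160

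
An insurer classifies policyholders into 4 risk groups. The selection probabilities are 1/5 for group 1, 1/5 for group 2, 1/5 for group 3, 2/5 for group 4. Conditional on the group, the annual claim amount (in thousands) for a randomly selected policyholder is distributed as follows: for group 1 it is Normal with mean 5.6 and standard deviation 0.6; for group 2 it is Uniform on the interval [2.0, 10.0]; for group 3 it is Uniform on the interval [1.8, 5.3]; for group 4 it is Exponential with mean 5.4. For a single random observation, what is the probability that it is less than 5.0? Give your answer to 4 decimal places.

Conditional on each group, P(X < 5.0): 1: 0.158655; 2: 0.375; 3: 0.914286; 4: 0.603836.
By total probability, P(X < 5.0) = 0.2·0.158655 + 0.2·0.375 + 0.2·0.914286 + 0.4·0.603836 = 0.531122.

0.5311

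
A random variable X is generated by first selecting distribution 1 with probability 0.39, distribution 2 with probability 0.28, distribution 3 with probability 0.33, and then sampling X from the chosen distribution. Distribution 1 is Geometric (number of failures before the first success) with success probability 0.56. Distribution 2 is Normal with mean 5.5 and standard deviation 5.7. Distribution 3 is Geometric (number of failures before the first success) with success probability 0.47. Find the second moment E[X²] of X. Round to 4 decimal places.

19.5666

For each component E[X²] = Var + (mean)², giving 1: 2.02041; 2: 62.74; 3: 3.67089.
Overall E[X²] = 0.39·2.02041 + 0.28·62.74 + 0.33·3.67089 = 19.5666.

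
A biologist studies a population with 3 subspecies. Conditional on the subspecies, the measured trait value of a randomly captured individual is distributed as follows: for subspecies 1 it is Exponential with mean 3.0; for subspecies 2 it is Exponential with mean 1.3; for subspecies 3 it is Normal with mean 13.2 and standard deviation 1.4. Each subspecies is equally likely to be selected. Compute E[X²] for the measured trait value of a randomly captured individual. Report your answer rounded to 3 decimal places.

For each component E[X²] = Var + (mean)², giving 1: 18; 2: 3.38; 3: 176.2.
Overall E[X²] = 0.333333·18 + 0.333333·3.38 + 0.333333·176.2 = 65.86.

65.860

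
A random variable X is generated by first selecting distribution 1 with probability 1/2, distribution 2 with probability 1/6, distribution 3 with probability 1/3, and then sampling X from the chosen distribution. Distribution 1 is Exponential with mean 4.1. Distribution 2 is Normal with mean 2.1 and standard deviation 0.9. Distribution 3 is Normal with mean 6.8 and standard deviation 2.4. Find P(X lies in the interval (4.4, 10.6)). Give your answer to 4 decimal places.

Conditional on each component, P(4.4 < X < 10.6): 1: 0.266554; 2: 0.00530092; 3: 0.784672.
By total probability, P(4.4 < X < 10.6) = 0.5·0.266554 + 0.166667·0.00530092 + 0.333333·0.784672 = 0.395718.

0.3957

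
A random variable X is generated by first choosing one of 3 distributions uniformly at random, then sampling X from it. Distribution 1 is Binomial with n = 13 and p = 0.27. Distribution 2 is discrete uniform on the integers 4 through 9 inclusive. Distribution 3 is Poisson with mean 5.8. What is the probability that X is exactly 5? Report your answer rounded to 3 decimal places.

0.160

Conditional on each component, P(X = 5): 1: 0.148929; 2: 0.166667; 3: 0.165596.
By total probability, P(X = 5) = 0.333333·0.148929 + 0.333333·0.166667 + 0.333333·0.165596 = 0.160397.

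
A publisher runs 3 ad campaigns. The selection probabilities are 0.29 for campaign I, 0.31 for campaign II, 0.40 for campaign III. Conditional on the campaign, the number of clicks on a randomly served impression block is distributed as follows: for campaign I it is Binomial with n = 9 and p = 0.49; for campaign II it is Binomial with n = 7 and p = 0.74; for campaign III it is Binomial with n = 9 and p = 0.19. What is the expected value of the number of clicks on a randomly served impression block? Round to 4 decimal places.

3.5687

Component means — I: 4.41; II: 5.18; III: 1.71.
E[X] = 0.29·4.41 + 0.31·5.18 + 0.4·1.71 = 3.5687.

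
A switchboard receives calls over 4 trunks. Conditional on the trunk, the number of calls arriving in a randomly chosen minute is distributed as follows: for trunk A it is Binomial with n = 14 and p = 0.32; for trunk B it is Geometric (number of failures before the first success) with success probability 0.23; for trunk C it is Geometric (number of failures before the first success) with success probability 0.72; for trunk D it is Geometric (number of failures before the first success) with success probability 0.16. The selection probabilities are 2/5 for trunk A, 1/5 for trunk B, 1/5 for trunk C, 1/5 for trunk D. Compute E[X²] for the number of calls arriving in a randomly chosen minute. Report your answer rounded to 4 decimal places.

For each component E[X²] = Var + (mean)², giving A: 23.1168; B: 25.7637; C: 0.691358; D: 60.375.
Overall E[X²] = 0.4·23.1168 + 0.2·25.7637 + 0.2·0.691358 + 0.2·60.375 = 26.6127.

26.6127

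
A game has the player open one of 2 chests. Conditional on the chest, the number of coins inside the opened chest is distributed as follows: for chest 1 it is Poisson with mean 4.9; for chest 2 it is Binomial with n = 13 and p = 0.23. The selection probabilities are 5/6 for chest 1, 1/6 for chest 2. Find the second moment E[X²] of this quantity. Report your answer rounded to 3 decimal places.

For each component E[X²] = Var + (mean)², giving 1: 28.91; 2: 11.2424.
Overall E[X²] = 0.833333·28.91 + 0.166667·11.2424 = 25.9654.

25.965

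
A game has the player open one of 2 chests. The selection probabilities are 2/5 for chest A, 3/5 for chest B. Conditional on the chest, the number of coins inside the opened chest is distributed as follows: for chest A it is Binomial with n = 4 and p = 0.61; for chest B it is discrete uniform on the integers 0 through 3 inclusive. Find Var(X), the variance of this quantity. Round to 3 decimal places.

Per component, A: μ=2.44, E[X²]=6.9052; B: μ=1.5, E[X²]=3.5.
E[X] = 0.4·2.44 + 0.6·1.5 = 1.876.
E[X²] = 0.4·6.9052 + 0.6·3.5 = 4.86208.
Var(X) = E[X²] − (E[X])² = 4.86208 − 3.51938 = 1.3427.

1.343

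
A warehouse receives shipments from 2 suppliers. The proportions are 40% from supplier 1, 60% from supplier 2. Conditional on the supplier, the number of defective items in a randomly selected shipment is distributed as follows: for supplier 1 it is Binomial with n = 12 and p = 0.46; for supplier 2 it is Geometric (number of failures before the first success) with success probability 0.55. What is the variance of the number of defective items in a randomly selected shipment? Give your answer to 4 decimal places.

Per component, 1: μ=5.52, E[X²]=33.4512; 2: μ=0.818182, E[X²]=2.15702.
E[X] = 0.4·5.52 + 0.6·0.818182 = 2.69891.
E[X²] = 0.4·33.4512 + 0.6·2.15702 = 14.6747.
Var(X) = E[X²] − (E[X])² = 14.6747 − 7.28411 = 7.39058.

7.3906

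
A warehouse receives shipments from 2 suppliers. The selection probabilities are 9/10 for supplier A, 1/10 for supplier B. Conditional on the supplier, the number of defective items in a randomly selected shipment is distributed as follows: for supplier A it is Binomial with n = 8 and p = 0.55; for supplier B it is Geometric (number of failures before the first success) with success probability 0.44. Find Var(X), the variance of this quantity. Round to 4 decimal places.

2.9514

Per component, A: μ=4.4, E[X²]=21.34; B: μ=1.27273, E[X²]=4.5124.
E[X] = 0.9·4.4 + 0.1·1.27273 = 4.08727.
E[X²] = 0.9·21.34 + 0.1·4.5124 = 19.6572.
Var(X) = E[X²] − (E[X])² = 19.6572 − 16.7058 = 2.95144.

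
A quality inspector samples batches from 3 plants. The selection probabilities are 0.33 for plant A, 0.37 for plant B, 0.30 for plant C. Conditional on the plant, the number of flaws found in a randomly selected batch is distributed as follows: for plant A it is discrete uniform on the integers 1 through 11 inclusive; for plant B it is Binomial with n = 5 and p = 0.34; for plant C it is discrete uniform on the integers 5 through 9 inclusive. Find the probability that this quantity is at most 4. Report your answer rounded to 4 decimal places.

0.4883

Conditional on each plant, P(X ≤ 4): A: 0.363636; B: 0.995456; C: 0.
By total probability, P(X ≤ 4) = 0.33·0.363636 + 0.37·0.995456 + 0.3·0 = 0.488319.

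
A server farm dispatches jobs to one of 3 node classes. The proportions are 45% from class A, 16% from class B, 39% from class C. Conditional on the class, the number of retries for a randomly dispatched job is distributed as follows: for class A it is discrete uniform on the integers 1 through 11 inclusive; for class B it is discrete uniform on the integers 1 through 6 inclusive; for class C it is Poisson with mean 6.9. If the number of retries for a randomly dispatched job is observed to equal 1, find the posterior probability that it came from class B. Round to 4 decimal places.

Likelihoods P(X=1 | ·): A: 0.0909091; B: 0.166667; C: 0.00695372.
Posterior ∝ prior × likelihood. Numerator for B: 0.16·0.166667 = 0.0266667.
Normalizing constant: 0.45·0.0909091 + 0.16·0.166667 + 0.39·0.00695372 = 0.0702877.
P(B | observation) = 0.0266667 / 0.0702877 = 0.379393.

0.3794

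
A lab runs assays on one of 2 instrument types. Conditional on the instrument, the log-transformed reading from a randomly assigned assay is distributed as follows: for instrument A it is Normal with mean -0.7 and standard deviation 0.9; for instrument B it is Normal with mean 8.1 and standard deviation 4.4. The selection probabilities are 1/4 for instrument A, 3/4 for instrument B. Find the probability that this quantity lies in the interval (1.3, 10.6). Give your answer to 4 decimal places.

0.4937

Conditional on each instrument, P(1.3 < X < 10.6): A: 0.0131341; B: 0.653926.
By total probability, P(1.3 < X < 10.6) = 0.25·0.0131341 + 0.75·0.653926 = 0.493728.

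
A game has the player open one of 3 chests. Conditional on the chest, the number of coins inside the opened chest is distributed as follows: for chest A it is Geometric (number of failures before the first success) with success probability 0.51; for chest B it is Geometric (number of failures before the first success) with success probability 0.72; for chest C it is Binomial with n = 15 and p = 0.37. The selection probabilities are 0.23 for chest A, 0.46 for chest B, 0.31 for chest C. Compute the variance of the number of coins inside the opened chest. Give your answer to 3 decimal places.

Per component, A: μ=0.960784, E[X²]=2.807; B: μ=0.388889, E[X²]=0.691358; C: μ=5.55, E[X²]=34.299.
E[X] = 0.23·0.960784 + 0.46·0.388889 + 0.31·5.55 = 2.12037.
E[X²] = 0.23·2.807 + 0.46·0.691358 + 0.31·34.299 = 11.5963.
Var(X) = E[X²] − (E[X])² = 11.5963 − 4.49597 = 7.10036.

7.100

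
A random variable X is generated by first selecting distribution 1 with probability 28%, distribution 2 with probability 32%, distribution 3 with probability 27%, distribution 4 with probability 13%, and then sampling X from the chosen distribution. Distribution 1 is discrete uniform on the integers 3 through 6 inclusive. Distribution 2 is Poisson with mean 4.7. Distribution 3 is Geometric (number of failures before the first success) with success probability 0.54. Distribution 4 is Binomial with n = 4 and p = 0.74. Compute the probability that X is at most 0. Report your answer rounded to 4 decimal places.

0.1493

Conditional on each component, P(X ≤ 0): 1: 0; 2: 0.00909528; 3: 0.54; 4: 0.00456976.
By total probability, P(X ≤ 0) = 0.28·0 + 0.32·0.00909528 + 0.27·0.54 + 0.13·0.00456976 = 0.149305.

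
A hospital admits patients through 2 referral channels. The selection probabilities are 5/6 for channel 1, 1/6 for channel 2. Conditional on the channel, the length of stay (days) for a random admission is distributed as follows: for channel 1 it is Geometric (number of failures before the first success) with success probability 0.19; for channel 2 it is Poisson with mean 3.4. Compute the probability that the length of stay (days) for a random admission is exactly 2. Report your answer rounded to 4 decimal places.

Conditional on each channel, P(X = 2): 1: 0.124659; 2: 0.192898.
By total probability, P(X = 2) = 0.833333·0.124659 + 0.166667·0.192898 = 0.136032.

0.1360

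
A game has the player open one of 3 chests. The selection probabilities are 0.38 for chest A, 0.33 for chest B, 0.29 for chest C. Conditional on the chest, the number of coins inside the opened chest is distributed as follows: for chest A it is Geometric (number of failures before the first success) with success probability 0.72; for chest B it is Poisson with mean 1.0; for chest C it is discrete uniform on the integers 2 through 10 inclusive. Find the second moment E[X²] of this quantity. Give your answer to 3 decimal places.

13.296

For each component E[X²] = Var + (mean)², giving A: 0.691358; B: 2; C: 42.6667.
Overall E[X²] = 0.38·0.691358 + 0.33·2 + 0.29·42.6667 = 13.296.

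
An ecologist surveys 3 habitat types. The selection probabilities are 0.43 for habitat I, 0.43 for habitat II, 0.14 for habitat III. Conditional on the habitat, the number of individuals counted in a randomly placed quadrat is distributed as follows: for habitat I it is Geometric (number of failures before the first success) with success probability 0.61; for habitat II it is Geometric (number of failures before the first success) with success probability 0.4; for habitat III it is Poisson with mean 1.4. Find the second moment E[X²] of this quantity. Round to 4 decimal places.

For each component E[X²] = Var + (mean)², giving I: 1.45687; II: 6; III: 3.36.
Overall E[X²] = 0.43·1.45687 + 0.43·6 + 0.14·3.36 = 3.67685.

3.6769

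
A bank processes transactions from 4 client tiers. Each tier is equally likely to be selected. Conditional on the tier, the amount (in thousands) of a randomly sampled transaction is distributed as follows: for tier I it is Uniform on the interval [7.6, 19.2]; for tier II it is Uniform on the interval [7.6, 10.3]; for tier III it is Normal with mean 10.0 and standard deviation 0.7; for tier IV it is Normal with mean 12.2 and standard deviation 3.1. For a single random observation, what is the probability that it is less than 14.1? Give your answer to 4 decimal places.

Conditional on each tier, P(X < 14.1): I: 0.560345; II: 1; III: 1; IV: 0.73003.
By total probability, P(X < 14.1) = 0.25·0.560345 + 0.25·1 + 0.25·1 + 0.25·0.73003 = 0.822594.

0.8226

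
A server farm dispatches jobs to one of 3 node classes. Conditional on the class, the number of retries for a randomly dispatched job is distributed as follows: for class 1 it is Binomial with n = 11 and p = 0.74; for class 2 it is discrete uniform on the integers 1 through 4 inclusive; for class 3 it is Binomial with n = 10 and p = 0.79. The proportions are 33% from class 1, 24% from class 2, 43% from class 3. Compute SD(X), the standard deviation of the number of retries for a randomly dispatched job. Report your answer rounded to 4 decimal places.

Per component, 1: μ=8.14, E[X²]=68.376; 2: μ=2.5, E[X²]=7.5; 3: μ=7.9, E[X²]=64.069.
E[X] = 0.33·8.14 + 0.24·2.5 + 0.43·7.9 = 6.6832.
E[X²] = 0.33·68.376 + 0.24·7.5 + 0.43·64.069 = 51.9138.
Var(X) = E[X²] − (E[X])² = 51.9138 − 44.6652 = 7.24859.
SD(X) = √7.24859 = 2.69232.

2.6923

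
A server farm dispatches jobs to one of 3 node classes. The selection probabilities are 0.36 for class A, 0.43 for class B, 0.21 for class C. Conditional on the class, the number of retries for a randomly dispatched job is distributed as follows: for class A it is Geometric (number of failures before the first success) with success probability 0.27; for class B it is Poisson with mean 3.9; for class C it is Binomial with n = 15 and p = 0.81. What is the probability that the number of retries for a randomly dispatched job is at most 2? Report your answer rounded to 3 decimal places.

Conditional on each class, P(X ≤ 2): A: 0.610983; B: 0.253125; C: 2.99565e-08.
By total probability, P(X ≤ 2) = 0.36·0.610983 + 0.43·0.253125 + 0.21·2.99565e-08 = 0.328798.

0.329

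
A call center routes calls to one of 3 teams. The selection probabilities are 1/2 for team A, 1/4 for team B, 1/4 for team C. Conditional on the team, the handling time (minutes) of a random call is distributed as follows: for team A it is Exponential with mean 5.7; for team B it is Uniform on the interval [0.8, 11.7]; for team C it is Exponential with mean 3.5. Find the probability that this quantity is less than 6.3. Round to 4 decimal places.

0.6693

Conditional on each team, P(X < 6.3): A: 0.668876; B: 0.504587; C: 0.834701.
By total probability, P(X < 6.3) = 0.5·0.668876 + 0.25·0.504587 + 0.25·0.834701 = 0.66926.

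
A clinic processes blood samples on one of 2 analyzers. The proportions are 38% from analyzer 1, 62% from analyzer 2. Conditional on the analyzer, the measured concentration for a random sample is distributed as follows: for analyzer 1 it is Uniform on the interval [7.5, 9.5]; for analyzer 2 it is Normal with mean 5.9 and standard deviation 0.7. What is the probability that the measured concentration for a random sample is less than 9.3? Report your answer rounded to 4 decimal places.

Conditional on each analyzer, P(X < 9.3): 1: 0.9; 2: 0.999999.
By total probability, P(X < 9.3) = 0.38·0.9 + 0.62·0.999999 = 0.962.

0.9620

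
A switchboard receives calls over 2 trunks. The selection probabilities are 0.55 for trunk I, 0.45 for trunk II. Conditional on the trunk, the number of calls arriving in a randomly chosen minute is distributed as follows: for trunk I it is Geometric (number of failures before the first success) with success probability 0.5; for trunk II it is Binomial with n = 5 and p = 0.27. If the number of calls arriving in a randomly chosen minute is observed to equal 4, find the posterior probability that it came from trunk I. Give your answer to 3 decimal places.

Likelihoods P(X=4 | ·): I: 0.03125; II: 0.0193976.
Posterior ∝ prior × likelihood. Numerator for I: 0.55·0.03125 = 0.0171875.
Normalizing constant: 0.55·0.03125 + 0.45·0.0193976 = 0.0259164.
P(I | observation) = 0.0171875 / 0.0259164 = 0.66319.

0.663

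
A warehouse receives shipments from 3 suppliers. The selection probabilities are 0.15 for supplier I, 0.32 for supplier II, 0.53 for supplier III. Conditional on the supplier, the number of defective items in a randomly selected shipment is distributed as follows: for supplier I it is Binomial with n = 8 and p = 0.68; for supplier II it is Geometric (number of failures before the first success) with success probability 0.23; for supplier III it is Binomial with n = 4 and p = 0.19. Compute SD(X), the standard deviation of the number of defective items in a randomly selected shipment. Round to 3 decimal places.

2.887

Per component, I: μ=5.44, E[X²]=31.3344; II: μ=3.34783, E[X²]=25.7637; III: μ=0.76, E[X²]=1.1932.
E[X] = 0.15·5.44 + 0.32·3.34783 + 0.53·0.76 = 2.2901.
E[X²] = 0.15·31.3344 + 0.32·25.7637 + 0.53·1.1932 = 13.5769.
Var(X) = E[X²] − (E[X])² = 13.5769 − 5.24458 = 8.33236.
SD(X) = √8.33236 = 2.88658.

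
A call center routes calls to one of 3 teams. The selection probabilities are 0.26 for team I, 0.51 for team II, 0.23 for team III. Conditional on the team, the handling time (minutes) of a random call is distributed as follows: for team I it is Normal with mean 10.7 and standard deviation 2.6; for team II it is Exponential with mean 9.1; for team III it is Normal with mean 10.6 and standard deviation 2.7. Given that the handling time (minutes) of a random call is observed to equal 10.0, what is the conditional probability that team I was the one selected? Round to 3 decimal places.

0.426

Likelihoods f(10.0 | ·): I: 0.147978; II: 0.0366195; III: 0.144153.
Posterior ∝ prior × likelihood. Numerator for I: 0.26·0.147978 = 0.0384742.
Normalizing constant: 0.26·0.147978 + 0.51·0.0366195 + 0.23·0.144153 = 0.0903053.
P(I | observation) = 0.0384742 / 0.0903053 = 0.426046.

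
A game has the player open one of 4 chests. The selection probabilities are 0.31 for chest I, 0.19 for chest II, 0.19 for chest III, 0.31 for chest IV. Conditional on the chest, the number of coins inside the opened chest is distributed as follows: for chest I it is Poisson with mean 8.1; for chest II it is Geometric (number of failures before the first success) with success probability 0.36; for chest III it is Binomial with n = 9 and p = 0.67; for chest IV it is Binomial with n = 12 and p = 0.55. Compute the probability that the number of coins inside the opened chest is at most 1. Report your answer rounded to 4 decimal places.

0.1135

Conditional on each chest, P(X ≤ 1): I: 0.00276221; II: 0.5904; III: 0.000894476; IV: 0.00108026.
By total probability, P(X ≤ 1) = 0.31·0.00276221 + 0.19·0.5904 + 0.19·0.000894476 + 0.31·0.00108026 = 0.113537.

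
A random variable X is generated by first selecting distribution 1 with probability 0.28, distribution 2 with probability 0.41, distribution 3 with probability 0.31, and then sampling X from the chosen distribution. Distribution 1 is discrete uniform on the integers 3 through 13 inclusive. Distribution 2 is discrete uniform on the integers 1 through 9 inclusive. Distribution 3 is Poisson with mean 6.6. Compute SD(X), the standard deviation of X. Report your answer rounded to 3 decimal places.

Per component, 1: μ=8, E[X²]=74; 2: μ=5, E[X²]=31.6667; 3: μ=6.6, E[X²]=50.16.
E[X] = 0.28·8 + 0.41·5 + 0.31·6.6 = 6.336.
E[X²] = 0.28·74 + 0.41·31.6667 + 0.31·50.16 = 49.2529.
Var(X) = E[X²] − (E[X])² = 49.2529 − 40.1449 = 9.10804.
SD(X) = √9.10804 = 3.01795.

3.018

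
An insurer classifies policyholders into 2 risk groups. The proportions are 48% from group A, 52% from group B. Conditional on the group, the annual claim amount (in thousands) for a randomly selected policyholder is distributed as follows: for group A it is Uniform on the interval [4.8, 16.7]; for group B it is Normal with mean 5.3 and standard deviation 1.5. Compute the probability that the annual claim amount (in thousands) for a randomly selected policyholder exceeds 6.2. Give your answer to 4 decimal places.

0.5661

Conditional on each group, P(X > 6.2): A: 0.882353; B: 0.274253.
By total probability, P(X > 6.2) = 0.48·0.882353 + 0.52·0.274253 = 0.566141.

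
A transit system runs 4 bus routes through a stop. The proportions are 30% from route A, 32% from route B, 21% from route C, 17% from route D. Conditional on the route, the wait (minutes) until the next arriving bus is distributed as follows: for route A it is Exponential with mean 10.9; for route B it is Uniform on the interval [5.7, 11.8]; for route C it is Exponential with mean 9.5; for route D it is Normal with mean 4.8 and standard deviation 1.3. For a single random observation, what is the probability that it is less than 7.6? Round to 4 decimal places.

Conditional on each route, P(X < 7.6): A: 0.502046; B: 0.311475; C: 0.550671; D: 0.984374.
By total probability, P(X < 7.6) = 0.3·0.502046 + 0.32·0.311475 + 0.21·0.550671 + 0.17·0.984374 = 0.53327.

0.5333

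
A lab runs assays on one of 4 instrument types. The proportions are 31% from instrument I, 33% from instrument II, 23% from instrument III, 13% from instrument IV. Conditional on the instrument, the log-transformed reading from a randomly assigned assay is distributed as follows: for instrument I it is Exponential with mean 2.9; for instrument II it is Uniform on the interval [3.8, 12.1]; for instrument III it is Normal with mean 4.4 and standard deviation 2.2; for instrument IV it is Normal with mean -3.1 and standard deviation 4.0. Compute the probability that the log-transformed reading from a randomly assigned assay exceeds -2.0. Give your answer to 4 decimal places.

0.9205

Conditional on each instrument, P(X > -2.0): I: 1; II: 1; III: 0.998188; IV: 0.391658.
By total probability, P(X > -2.0) = 0.31·1 + 0.33·1 + 0.23·0.998188 + 0.13·0.391658 = 0.920499.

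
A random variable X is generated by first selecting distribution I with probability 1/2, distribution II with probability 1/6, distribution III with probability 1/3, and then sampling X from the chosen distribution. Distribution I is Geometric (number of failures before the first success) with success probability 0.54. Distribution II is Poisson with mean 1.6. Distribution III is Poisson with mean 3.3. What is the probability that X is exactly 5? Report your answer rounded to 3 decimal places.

Conditional on each component, P(X = 5): I: 0.011122; II: 0.017642; III: 0.120286.
By total probability, P(X = 5) = 0.5·0.011122 + 0.166667·0.017642 + 0.333333·0.120286 = 0.0485968.

0.049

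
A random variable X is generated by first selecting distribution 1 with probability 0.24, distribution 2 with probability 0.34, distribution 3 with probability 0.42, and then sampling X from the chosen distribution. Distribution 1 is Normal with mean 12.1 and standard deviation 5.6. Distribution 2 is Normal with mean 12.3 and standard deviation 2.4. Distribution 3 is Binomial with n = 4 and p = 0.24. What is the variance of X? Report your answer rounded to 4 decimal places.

40.6672

Per component, 1: μ=12.1, E[X²]=177.77; 2: μ=12.3, E[X²]=157.05; 3: μ=0.96, E[X²]=1.6512.
E[X] = 0.24·12.1 + 0.34·12.3 + 0.42·0.96 = 7.4892.
E[X²] = 0.24·177.77 + 0.34·157.05 + 0.42·1.6512 = 96.7553.
Var(X) = E[X²] − (E[X])² = 96.7553 − 56.0881 = 40.6672.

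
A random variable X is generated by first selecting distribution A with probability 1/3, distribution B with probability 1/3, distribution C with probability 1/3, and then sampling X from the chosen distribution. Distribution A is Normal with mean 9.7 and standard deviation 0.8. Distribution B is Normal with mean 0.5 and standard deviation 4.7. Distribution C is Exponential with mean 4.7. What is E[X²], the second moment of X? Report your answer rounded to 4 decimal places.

For each component E[X²] = Var + (mean)², giving A: 94.73; B: 22.34; C: 44.18.
Overall E[X²] = 0.333333·94.73 + 0.333333·22.34 + 0.333333·44.18 = 53.75.

53.7500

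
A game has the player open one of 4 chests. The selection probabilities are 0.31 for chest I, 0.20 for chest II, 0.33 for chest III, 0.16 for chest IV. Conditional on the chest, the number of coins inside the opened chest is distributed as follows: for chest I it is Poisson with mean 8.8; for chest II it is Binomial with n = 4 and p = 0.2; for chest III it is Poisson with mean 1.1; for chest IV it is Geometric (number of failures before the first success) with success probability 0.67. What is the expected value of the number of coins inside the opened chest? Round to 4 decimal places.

Component means — I: 8.8; II: 0.8; III: 1.1; IV: 0.492537.
E[X] = 0.31·8.8 + 0.2·0.8 + 0.33·1.1 + 0.16·0.492537 = 3.32981.

3.3298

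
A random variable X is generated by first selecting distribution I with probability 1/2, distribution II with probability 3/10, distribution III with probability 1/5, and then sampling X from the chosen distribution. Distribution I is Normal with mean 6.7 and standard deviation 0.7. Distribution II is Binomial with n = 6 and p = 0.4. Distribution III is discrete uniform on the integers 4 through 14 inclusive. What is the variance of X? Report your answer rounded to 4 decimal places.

8.5931

Per component, I: μ=6.7, E[X²]=45.38; II: μ=2.4, E[X²]=7.2; III: μ=9, E[X²]=91.
E[X] = 0.5·6.7 + 0.3·2.4 + 0.2·9 = 5.87.
E[X²] = 0.5·45.38 + 0.3·7.2 + 0.2·91 = 43.05.
Var(X) = E[X²] − (E[X])² = 43.05 − 34.4569 = 8.5931.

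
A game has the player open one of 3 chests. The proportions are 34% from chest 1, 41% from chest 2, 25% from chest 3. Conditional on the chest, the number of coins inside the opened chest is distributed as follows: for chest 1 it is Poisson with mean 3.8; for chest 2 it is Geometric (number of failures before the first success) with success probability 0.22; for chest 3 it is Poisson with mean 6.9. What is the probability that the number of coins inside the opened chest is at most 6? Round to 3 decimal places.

0.763

Conditional on each chest, P(X ≤ 6): 1: 0.909108; 2: 0.824344; 3: 0.464715.
By total probability, P(X ≤ 6) = 0.34·0.909108 + 0.41·0.824344 + 0.25·0.464715 = 0.763257.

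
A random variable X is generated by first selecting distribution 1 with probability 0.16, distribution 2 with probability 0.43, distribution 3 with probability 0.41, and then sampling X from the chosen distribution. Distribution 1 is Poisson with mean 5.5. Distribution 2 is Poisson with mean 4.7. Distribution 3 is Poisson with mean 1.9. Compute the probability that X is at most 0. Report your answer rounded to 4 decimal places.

Conditional on each component, P(X ≤ 0): 1: 0.00408677; 2: 0.00909528; 3: 0.149569.
By total probability, P(X ≤ 0) = 0.16·0.00408677 + 0.43·0.00909528 + 0.41·0.149569 = 0.065888.

0.0659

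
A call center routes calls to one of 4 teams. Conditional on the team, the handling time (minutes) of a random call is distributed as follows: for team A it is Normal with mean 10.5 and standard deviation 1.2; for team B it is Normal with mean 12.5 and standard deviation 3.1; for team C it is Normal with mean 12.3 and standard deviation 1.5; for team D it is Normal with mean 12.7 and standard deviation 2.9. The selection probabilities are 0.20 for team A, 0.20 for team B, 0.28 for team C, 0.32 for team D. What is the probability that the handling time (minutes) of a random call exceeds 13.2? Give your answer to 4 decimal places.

0.2995

Conditional on each team, P(X > 13.2): A: 0.0122245; B: 0.410676; C: 0.274253; D: 0.431556.
By total probability, P(X > 13.2) = 0.2·0.0122245 + 0.2·0.410676 + 0.28·0.274253 + 0.32·0.431556 = 0.299469.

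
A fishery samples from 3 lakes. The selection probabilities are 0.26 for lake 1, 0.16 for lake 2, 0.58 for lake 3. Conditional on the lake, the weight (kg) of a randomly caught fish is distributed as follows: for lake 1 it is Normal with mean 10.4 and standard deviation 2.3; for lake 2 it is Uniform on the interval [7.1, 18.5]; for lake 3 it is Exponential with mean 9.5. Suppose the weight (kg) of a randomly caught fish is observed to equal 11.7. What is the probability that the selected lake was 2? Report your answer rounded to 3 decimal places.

Likelihoods f(11.7 | ·): 1: 0.147846; 2: 0.0877193; 3: 0.0307191.
Posterior ∝ prior × likelihood. Numerator for 2: 0.16·0.0877193 = 0.0140351.
Normalizing constant: 0.26·0.147846 + 0.16·0.0877193 + 0.58·0.0307191 = 0.0702922.
P(2 | observation) = 0.0140351 / 0.0702922 = 0.199668.

0.200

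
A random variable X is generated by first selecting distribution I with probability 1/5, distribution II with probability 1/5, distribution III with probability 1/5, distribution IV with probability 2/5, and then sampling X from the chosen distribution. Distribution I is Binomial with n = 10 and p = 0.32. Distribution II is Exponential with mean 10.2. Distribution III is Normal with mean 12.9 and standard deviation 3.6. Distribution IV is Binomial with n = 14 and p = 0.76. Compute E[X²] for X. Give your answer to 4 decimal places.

126.2785

For each component E[X²] = Var + (mean)², giving I: 12.416; II: 208.08; III: 179.37; IV: 115.763.
Overall E[X²] = 0.2·12.416 + 0.2·208.08 + 0.2·179.37 + 0.4·115.763 = 126.278.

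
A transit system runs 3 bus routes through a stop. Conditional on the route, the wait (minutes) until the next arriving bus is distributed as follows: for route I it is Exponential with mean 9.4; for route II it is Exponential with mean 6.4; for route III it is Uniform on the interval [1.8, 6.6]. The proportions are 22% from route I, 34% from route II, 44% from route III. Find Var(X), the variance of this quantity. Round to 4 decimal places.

38.2251

Per component, I: μ=9.4, E[X²]=176.72; II: μ=6.4, E[X²]=81.92; III: μ=4.2, E[X²]=19.56.
E[X] = 0.22·9.4 + 0.34·6.4 + 0.44·4.2 = 6.092.
E[X²] = 0.22·176.72 + 0.34·81.92 + 0.44·19.56 = 75.3376.
Var(X) = E[X²] − (E[X])² = 75.3376 − 37.1125 = 38.2251.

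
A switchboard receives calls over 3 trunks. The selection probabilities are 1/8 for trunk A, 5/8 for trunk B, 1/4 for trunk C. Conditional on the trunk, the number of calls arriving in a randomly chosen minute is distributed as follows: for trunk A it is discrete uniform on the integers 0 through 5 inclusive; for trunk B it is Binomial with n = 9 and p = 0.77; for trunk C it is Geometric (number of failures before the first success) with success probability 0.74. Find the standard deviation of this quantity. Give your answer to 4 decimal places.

3.1495

Per component, A: μ=2.5, E[X²]=9.16667; B: μ=6.93, E[X²]=49.6188; C: μ=0.351351, E[X²]=0.598247.
E[X] = 0.125·2.5 + 0.625·6.93 + 0.25·0.351351 = 4.73159.
E[X²] = 0.125·9.16667 + 0.625·49.6188 + 0.25·0.598247 = 32.3071.
Var(X) = E[X²] − (E[X])² = 32.3071 − 22.3879 = 9.91922.
SD(X) = √9.91922 = 3.14948.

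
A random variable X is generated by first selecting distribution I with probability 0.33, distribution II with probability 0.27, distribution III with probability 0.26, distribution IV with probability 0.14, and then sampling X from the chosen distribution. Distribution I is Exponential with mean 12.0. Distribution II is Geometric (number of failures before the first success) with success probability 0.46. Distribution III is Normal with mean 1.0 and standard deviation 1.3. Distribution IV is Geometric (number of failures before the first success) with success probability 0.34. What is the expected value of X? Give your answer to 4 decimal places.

Component means — I: 12; II: 1.17391; III: 1; IV: 1.94118.
E[X] = 0.33·12 + 0.27·1.17391 + 0.26·1 + 0.14·1.94118 = 4.80872.

4.8087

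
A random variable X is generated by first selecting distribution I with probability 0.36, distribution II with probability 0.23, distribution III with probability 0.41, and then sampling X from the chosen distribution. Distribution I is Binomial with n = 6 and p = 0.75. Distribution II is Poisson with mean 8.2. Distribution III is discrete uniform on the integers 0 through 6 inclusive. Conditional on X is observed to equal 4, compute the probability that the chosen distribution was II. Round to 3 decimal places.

0.067

Likelihoods P(X=4 | ·): I: 0.296631; II: 0.0517404; III: 0.142857.
Posterior ∝ prior × likelihood. Numerator for II: 0.23·0.0517404 = 0.0119003.
Normalizing constant: 0.36·0.296631 + 0.23·0.0517404 + 0.41·0.142857 = 0.177259.
P(II | observation) = 0.0119003 / 0.177259 = 0.0671351.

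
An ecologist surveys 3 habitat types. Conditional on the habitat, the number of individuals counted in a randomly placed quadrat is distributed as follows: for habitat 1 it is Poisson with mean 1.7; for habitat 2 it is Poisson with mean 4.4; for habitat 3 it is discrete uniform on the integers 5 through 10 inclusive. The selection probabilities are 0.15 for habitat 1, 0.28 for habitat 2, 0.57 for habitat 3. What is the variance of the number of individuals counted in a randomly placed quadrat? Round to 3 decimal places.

7.866

Per component, 1: μ=1.7, E[X²]=4.59; 2: μ=4.4, E[X²]=23.76; 3: μ=7.5, E[X²]=59.1667.
E[X] = 0.15·1.7 + 0.28·4.4 + 0.57·7.5 = 5.762.
E[X²] = 0.15·4.59 + 0.28·23.76 + 0.57·59.1667 = 41.0663.
Var(X) = E[X²] − (E[X])² = 41.0663 − 33.2006 = 7.86566.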